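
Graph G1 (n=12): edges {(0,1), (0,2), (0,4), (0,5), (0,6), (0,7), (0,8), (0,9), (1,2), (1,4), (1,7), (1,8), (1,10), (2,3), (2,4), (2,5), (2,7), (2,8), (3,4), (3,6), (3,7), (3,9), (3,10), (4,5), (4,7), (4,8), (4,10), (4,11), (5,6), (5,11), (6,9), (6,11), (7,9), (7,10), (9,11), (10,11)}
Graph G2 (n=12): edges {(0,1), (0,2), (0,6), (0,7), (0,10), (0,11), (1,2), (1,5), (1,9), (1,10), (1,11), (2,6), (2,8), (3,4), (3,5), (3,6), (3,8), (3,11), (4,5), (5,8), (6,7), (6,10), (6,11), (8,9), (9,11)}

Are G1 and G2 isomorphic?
No, not isomorphic

The graphs are NOT isomorphic.

Counting triangles (3-cliques): G1 has 36, G2 has 11.
Triangle count is an isomorphism invariant, so differing triangle counts rule out isomorphism.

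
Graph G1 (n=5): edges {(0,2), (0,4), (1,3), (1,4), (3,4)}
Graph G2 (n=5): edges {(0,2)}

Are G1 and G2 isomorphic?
No, not isomorphic

The graphs are NOT isomorphic.

Degrees in G1: deg(0)=2, deg(1)=2, deg(2)=1, deg(3)=2, deg(4)=3.
Sorted degree sequence of G1: [3, 2, 2, 2, 1].
Degrees in G2: deg(0)=1, deg(1)=0, deg(2)=1, deg(3)=0, deg(4)=0.
Sorted degree sequence of G2: [1, 1, 0, 0, 0].
The (sorted) degree sequence is an isomorphism invariant, so since G1 and G2 have different degree sequences they cannot be isomorphic.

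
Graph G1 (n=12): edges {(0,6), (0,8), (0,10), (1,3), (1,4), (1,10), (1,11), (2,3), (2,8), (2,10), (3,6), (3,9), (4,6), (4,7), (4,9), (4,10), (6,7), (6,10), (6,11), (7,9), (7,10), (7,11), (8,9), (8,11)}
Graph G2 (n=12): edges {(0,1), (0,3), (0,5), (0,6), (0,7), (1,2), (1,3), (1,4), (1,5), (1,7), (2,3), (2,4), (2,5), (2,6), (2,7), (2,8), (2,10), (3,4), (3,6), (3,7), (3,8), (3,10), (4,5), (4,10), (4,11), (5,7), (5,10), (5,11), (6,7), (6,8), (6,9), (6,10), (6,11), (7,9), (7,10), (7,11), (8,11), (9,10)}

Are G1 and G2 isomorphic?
No, not isomorphic

The graphs are NOT isomorphic.

Counting triangles (3-cliques): G1 has 8, G2 has 43.
Triangle count is an isomorphism invariant, so differing triangle counts rule out isomorphism.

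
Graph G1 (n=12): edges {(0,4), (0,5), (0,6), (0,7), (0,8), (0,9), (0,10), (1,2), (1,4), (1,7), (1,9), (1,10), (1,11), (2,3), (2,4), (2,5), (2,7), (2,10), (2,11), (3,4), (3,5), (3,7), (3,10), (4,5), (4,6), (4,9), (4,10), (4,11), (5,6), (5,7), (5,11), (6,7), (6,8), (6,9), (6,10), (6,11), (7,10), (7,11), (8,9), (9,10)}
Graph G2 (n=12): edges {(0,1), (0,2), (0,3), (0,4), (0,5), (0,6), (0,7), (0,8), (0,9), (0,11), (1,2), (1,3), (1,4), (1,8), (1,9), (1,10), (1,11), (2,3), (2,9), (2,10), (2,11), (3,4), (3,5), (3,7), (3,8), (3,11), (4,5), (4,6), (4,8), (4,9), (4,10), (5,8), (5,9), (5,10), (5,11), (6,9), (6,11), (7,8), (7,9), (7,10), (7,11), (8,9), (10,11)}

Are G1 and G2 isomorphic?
No, not isomorphic

The graphs are NOT isomorphic.

Degrees in G1: deg(0)=7, deg(1)=6, deg(2)=7, deg(3)=5, deg(4)=9, deg(5)=7, deg(6)=8, deg(7)=8, deg(8)=3, deg(9)=6, deg(10)=8, deg(11)=6.
Sorted degree sequence of G1: [9, 8, 8, 8, 7, 7, 7, 6, 6, 6, 5, 3].
Degrees in G2: deg(0)=10, deg(1)=8, deg(2)=6, deg(3)=8, deg(4)=8, deg(5)=7, deg(6)=4, deg(7)=6, deg(8)=7, deg(9)=8, deg(10)=6, deg(11)=8.
Sorted degree sequence of G2: [10, 8, 8, 8, 8, 8, 7, 7, 6, 6, 6, 4].
The (sorted) degree sequence is an isomorphism invariant, so since G1 and G2 have different degree sequences they cannot be isomorphic.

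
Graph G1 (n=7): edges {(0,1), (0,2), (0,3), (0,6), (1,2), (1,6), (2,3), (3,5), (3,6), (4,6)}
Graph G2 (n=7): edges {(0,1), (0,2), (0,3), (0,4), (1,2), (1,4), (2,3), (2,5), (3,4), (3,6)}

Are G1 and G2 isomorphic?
Yes, isomorphic

The graphs are isomorphic.
One valid mapping φ: V(G1) → V(G2): 0→0, 1→1, 2→4, 3→3, 4→5, 5→6, 6→2

Verify φ preserves adjacency — for each edge of G1, its image is an edge of G2:
  (0,1) → (φ(0),φ(1)) = (0,1) ∈ E(G2) ✓
  (0,2) → (φ(0),φ(2)) = (0,4) ∈ E(G2) ✓
  (0,3) → (φ(0),φ(3)) = (0,3) ∈ E(G2) ✓
  (0,6) → (φ(0),φ(6)) = (0,2) ∈ E(G2) ✓
  (1,2) → (φ(1),φ(2)) = (1,4) ∈ E(G2) ✓
  (1,6) → (φ(1),φ(6)) = (1,2) ∈ E(G2) ✓
  (2,3) → (φ(2),φ(3)) = (3,4) ∈ E(G2) ✓
  (3,5) → (φ(3),φ(5)) = (3,6) ∈ E(G2) ✓
  (3,6) → (φ(3),φ(6)) = (2,3) ∈ E(G2) ✓
  (4,6) → (φ(4),φ(6)) = (2,5) ∈ E(G2) ✓
All 10 edges of G1 map to edges of G2, and |E(G1)| = |E(G2)| = 10, so φ is a bijection on edges as well as vertices. Hence G1 ≅ G2.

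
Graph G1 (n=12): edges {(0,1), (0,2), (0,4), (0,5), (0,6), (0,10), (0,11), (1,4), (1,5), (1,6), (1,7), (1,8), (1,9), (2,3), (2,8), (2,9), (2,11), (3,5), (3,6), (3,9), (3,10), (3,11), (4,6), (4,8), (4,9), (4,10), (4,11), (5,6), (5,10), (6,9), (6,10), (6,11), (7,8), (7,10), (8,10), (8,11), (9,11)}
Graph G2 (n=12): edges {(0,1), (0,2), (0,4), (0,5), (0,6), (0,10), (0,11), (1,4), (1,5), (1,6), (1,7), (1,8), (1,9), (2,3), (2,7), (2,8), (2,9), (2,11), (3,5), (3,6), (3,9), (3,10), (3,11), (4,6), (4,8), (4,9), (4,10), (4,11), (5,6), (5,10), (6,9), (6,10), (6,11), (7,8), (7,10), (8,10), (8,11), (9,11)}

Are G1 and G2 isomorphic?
No, not isomorphic

The graphs are NOT isomorphic.

Counting edges: G1 has 37 edge(s); G2 has 38 edge(s).
Edge count is an isomorphism invariant (a bijection on vertices induces a bijection on edges), so differing edge counts rule out isomorphism.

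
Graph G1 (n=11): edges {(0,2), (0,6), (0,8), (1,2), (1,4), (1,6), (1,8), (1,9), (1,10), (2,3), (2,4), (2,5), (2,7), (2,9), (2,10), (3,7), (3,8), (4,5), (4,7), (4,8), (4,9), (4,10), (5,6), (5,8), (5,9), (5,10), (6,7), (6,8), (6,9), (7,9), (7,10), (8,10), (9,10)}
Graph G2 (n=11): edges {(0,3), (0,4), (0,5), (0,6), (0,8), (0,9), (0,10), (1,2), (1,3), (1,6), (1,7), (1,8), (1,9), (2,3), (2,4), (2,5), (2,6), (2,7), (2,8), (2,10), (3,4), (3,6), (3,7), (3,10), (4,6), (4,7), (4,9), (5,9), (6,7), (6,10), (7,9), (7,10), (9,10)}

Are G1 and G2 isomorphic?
Yes, isomorphic

The graphs are isomorphic.
One valid mapping φ: V(G1) → V(G2): 0→5, 1→4, 2→2, 3→8, 4→3, 5→10, 6→9, 7→1, 8→0, 9→7, 10→6

Verify φ preserves adjacency — for each edge of G1, its image is an edge of G2:
  (0,2) → (φ(0),φ(2)) = (2,5) ∈ E(G2) ✓
  (0,6) → (φ(0),φ(6)) = (5,9) ∈ E(G2) ✓
  (0,8) → (φ(0),φ(8)) = (0,5) ∈ E(G2) ✓
  (1,2) → (φ(1),φ(2)) = (2,4) ∈ E(G2) ✓
  (1,4) → (φ(1),φ(4)) = (3,4) ∈ E(G2) ✓
  (1,6) → (φ(1),φ(6)) = (4,9) ∈ E(G2) ✓
  (1,8) → (φ(1),φ(8)) = (0,4) ∈ E(G2) ✓
  (1,9) → (φ(1),φ(9)) = (4,7) ∈ E(G2) ✓
  (1,10) → (φ(1),φ(10)) = (4,6) ∈ E(G2) ✓
  (2,3) → (φ(2),φ(3)) = (2,8) ∈ E(G2) ✓
  (2,4) → (φ(2),φ(4)) = (2,3) ∈ E(G2) ✓
  (2,5) → (φ(2),φ(5)) = (2,10) ∈ E(G2) ✓
  (2,7) → (φ(2),φ(7)) = (1,2) ∈ E(G2) ✓
  (2,9) → (φ(2),φ(9)) = (2,7) ∈ E(G2) ✓
  (2,10) → (φ(2),φ(10)) = (2,6) ∈ E(G2) ✓
  (3,7) → (φ(3),φ(7)) = (1,8) ∈ E(G2) ✓
  (3,8) → (φ(3),φ(8)) = (0,8) ∈ E(G2) ✓
  (4,5) → (φ(4),φ(5)) = (3,10) ∈ E(G2) ✓
  (4,7) → (φ(4),φ(7)) = (1,3) ∈ E(G2) ✓
  (4,8) → (φ(4),φ(8)) = (0,3) ∈ E(G2) ✓
  (4,9) → (φ(4),φ(9)) = (3,7) ∈ E(G2) ✓
  (4,10) → (φ(4),φ(10)) = (3,6) ∈ E(G2) ✓
  (5,6) → (φ(5),φ(6)) = (9,10) ∈ E(G2) ✓
  (5,8) → (φ(5),φ(8)) = (0,10) ∈ E(G2) ✓
  (5,9) → (φ(5),φ(9)) = (7,10) ∈ E(G2) ✓
  (5,10) → (φ(5),φ(10)) = (6,10) ∈ E(G2) ✓
  (6,7) → (φ(6),φ(7)) = (1,9) ∈ E(G2) ✓
  (6,8) → (φ(6),φ(8)) = (0,9) ∈ E(G2) ✓
  (6,9) → (φ(6),φ(9)) = (7,9) ∈ E(G2) ✓
  (7,9) → (φ(7),φ(9)) = (1,7) ∈ E(G2) ✓
  (7,10) → (φ(7),φ(10)) = (1,6) ∈ E(G2) ✓
  (8,10) → (φ(8),φ(10)) = (0,6) ∈ E(G2) ✓
  (9,10) → (φ(9),φ(10)) = (6,7) ∈ E(G2) ✓
All 33 edges of G1 map to edges of G2, and |E(G1)| = |E(G2)| = 33, so φ is a bijection on edges as well as vertices. Hence G1 ≅ G2.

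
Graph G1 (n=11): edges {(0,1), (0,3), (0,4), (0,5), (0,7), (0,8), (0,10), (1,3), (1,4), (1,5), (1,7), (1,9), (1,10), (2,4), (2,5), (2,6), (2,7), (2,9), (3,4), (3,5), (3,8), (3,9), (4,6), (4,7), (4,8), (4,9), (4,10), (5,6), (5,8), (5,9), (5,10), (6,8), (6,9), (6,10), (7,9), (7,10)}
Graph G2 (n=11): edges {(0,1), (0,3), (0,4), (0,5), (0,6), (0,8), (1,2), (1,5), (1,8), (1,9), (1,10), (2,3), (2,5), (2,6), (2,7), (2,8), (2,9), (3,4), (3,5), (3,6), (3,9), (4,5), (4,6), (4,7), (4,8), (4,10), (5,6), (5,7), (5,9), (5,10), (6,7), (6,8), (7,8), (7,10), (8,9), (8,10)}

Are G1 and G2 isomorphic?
Yes, isomorphic

The graphs are isomorphic.
One valid mapping φ: V(G1) → V(G2): 0→4, 1→6, 2→9, 3→7, 4→5, 5→8, 6→1, 7→3, 8→10, 9→2, 10→0

Verify φ preserves adjacency — for each edge of G1, its image is an edge of G2:
  (0,1) → (φ(0),φ(1)) = (4,6) ∈ E(G2) ✓
  (0,3) → (φ(0),φ(3)) = (4,7) ∈ E(G2) ✓
  (0,4) → (φ(0),φ(4)) = (4,5) ∈ E(G2) ✓
  (0,5) → (φ(0),φ(5)) = (4,8) ∈ E(G2) ✓
  (0,7) → (φ(0),φ(7)) = (3,4) ∈ E(G2) ✓
  (0,8) → (φ(0),φ(8)) = (4,10) ∈ E(G2) ✓
  (0,10) → (φ(0),φ(10)) = (0,4) ∈ E(G2) ✓
  (1,3) → (φ(1),φ(3)) = (6,7) ∈ E(G2) ✓
  (1,4) → (φ(1),φ(4)) = (5,6) ∈ E(G2) ✓
  (1,5) → (φ(1),φ(5)) = (6,8) ∈ E(G2) ✓
  (1,7) → (φ(1),φ(7)) = (3,6) ∈ E(G2) ✓
  (1,9) → (φ(1),φ(9)) = (2,6) ∈ E(G2) ✓
  (1,10) → (φ(1),φ(10)) = (0,6) ∈ E(G2) ✓
  (2,4) → (φ(2),φ(4)) = (5,9) ∈ E(G2) ✓
  (2,5) → (φ(2),φ(5)) = (8,9) ∈ E(G2) ✓
  (2,6) → (φ(2),φ(6)) = (1,9) ∈ E(G2) ✓
  (2,7) → (φ(2),φ(7)) = (3,9) ∈ E(G2) ✓
  (2,9) → (φ(2),φ(9)) = (2,9) ∈ E(G2) ✓
  (3,4) → (φ(3),φ(4)) = (5,7) ∈ E(G2) ✓
  (3,5) → (φ(3),φ(5)) = (7,8) ∈ E(G2) ✓
  (3,8) → (φ(3),φ(8)) = (7,10) ∈ E(G2) ✓
  (3,9) → (φ(3),φ(9)) = (2,7) ∈ E(G2) ✓
  (4,6) → (φ(4),φ(6)) = (1,5) ∈ E(G2) ✓
  (4,7) → (φ(4),φ(7)) = (3,5) ∈ E(G2) ✓
  (4,8) → (φ(4),φ(8)) = (5,10) ∈ E(G2) ✓
  (4,9) → (φ(4),φ(9)) = (2,5) ∈ E(G2) ✓
  (4,10) → (φ(4),φ(10)) = (0,5) ∈ E(G2) ✓
  (5,6) → (φ(5),φ(6)) = (1,8) ∈ E(G2) ✓
  (5,8) → (φ(5),φ(8)) = (8,10) ∈ E(G2) ✓
  (5,9) → (φ(5),φ(9)) = (2,8) ∈ E(G2) ✓
  (5,10) → (φ(5),φ(10)) = (0,8) ∈ E(G2) ✓
  (6,8) → (φ(6),φ(8)) = (1,10) ∈ E(G2) ✓
  (6,9) → (φ(6),φ(9)) = (1,2) ∈ E(G2) ✓
  (6,10) → (φ(6),φ(10)) = (0,1) ∈ E(G2) ✓
  (7,9) → (φ(7),φ(9)) = (2,3) ∈ E(G2) ✓
  (7,10) → (φ(7),φ(10)) = (0,3) ∈ E(G2) ✓
All 36 edges of G1 map to edges of G2, and |E(G1)| = |E(G2)| = 36, so φ is a bijection on edges as well as vertices. Hence G1 ≅ G2.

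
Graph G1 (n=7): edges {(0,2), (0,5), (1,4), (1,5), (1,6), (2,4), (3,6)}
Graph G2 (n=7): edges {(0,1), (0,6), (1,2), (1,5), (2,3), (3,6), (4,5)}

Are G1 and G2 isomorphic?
Yes, isomorphic

The graphs are isomorphic.
One valid mapping φ: V(G1) → V(G2): 0→6, 1→1, 2→3, 3→4, 4→2, 5→0, 6→5

Verify φ preserves adjacency — for each edge of G1, its image is an edge of G2:
  (0,2) → (φ(0),φ(2)) = (3,6) ∈ E(G2) ✓
  (0,5) → (φ(0),φ(5)) = (0,6) ∈ E(G2) ✓
  (1,4) → (φ(1),φ(4)) = (1,2) ∈ E(G2) ✓
  (1,5) → (φ(1),φ(5)) = (0,1) ∈ E(G2) ✓
  (1,6) → (φ(1),φ(6)) = (1,5) ∈ E(G2) ✓
  (2,4) → (φ(2),φ(4)) = (2,3) ∈ E(G2) ✓
  (3,6) → (φ(3),φ(6)) = (4,5) ∈ E(G2) ✓
All 7 edges of G1 map to edges of G2, and |E(G1)| = |E(G2)| = 7, so φ is a bijection on edges as well as vertices. Hence G1 ≅ G2.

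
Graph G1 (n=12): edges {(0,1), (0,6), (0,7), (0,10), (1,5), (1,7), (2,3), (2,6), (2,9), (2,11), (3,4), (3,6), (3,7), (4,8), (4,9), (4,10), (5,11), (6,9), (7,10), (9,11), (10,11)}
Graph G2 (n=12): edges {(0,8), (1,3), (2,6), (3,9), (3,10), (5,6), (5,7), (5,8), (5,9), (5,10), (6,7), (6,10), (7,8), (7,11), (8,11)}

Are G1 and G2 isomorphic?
No, not isomorphic

The graphs are NOT isomorphic.

Connected components of G1: 1 component(s) with vertex sets [[0, 1, 2, 3, 4, 5, 6, 7, 8, 9, 10, 11]], sizes [12].
Connected components of G2: 2 component(s) with vertex sets [[4], [0, 1, 2, 3, 5, 6, 7, 8, 9, 10, 11]], sizes [1, 11].
The number of connected components (and the multiset of component sizes) is an isomorphism invariant — an isomorphism maps each component of G1 bijectively onto a component of G2. Since G1 has 1 component(s) and G2 has 2, they cannot be isomorphic.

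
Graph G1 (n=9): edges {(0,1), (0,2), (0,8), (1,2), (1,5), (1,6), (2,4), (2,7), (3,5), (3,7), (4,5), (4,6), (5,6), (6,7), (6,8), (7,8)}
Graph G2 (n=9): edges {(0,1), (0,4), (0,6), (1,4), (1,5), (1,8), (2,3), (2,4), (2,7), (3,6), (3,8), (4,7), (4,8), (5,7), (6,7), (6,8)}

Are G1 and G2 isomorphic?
Yes, isomorphic

The graphs are isomorphic.
One valid mapping φ: V(G1) → V(G2): 0→3, 1→8, 2→6, 3→5, 4→0, 5→1, 6→4, 7→7, 8→2

Verify φ preserves adjacency — for each edge of G1, its image is an edge of G2:
  (0,1) → (φ(0),φ(1)) = (3,8) ∈ E(G2) ✓
  (0,2) → (φ(0),φ(2)) = (3,6) ∈ E(G2) ✓
  (0,8) → (φ(0),φ(8)) = (2,3) ∈ E(G2) ✓
  (1,2) → (φ(1),φ(2)) = (6,8) ∈ E(G2) ✓
  (1,5) → (φ(1),φ(5)) = (1,8) ∈ E(G2) ✓
  (1,6) → (φ(1),φ(6)) = (4,8) ∈ E(G2) ✓
  (2,4) → (φ(2),φ(4)) = (0,6) ∈ E(G2) ✓
  (2,7) → (φ(2),φ(7)) = (6,7) ∈ E(G2) ✓
  (3,5) → (φ(3),φ(5)) = (1,5) ∈ E(G2) ✓
  (3,7) → (φ(3),φ(7)) = (5,7) ∈ E(G2) ✓
  (4,5) → (φ(4),φ(5)) = (0,1) ∈ E(G2) ✓
  (4,6) → (φ(4),φ(6)) = (0,4) ∈ E(G2) ✓
  (5,6) → (φ(5),φ(6)) = (1,4) ∈ E(G2) ✓
  (6,7) → (φ(6),φ(7)) = (4,7) ∈ E(G2) ✓
  (6,8) → (φ(6),φ(8)) = (2,4) ∈ E(G2) ✓
  (7,8) → (φ(7),φ(8)) = (2,7) ∈ E(G2) ✓
All 16 edges of G1 map to edges of G2, and |E(G1)| = |E(G2)| = 16, so φ is a bijection on edges as well as vertices. Hence G1 ≅ G2.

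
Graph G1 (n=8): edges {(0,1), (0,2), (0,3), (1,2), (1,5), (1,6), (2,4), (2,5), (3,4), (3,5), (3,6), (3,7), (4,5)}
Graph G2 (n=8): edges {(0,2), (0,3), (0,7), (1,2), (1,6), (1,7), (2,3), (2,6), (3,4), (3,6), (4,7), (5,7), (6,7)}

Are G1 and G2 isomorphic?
Yes, isomorphic

The graphs are isomorphic.
One valid mapping φ: V(G1) → V(G2): 0→0, 1→3, 2→2, 3→7, 4→1, 5→6, 6→4, 7→5

Verify φ preserves adjacency — for each edge of G1, its image is an edge of G2:
  (0,1) → (φ(0),φ(1)) = (0,3) ∈ E(G2) ✓
  (0,2) → (φ(0),φ(2)) = (0,2) ∈ E(G2) ✓
  (0,3) → (φ(0),φ(3)) = (0,7) ∈ E(G2) ✓
  (1,2) → (φ(1),φ(2)) = (2,3) ∈ E(G2) ✓
  (1,5) → (φ(1),φ(5)) = (3,6) ∈ E(G2) ✓
  (1,6) → (φ(1),φ(6)) = (3,4) ∈ E(G2) ✓
  (2,4) → (φ(2),φ(4)) = (1,2) ∈ E(G2) ✓
  (2,5) → (φ(2),φ(5)) = (2,6) ∈ E(G2) ✓
  (3,4) → (φ(3),φ(4)) = (1,7) ∈ E(G2) ✓
  (3,5) → (φ(3),φ(5)) = (6,7) ∈ E(G2) ✓
  (3,6) → (φ(3),φ(6)) = (4,7) ∈ E(G2) ✓
  (3,7) → (φ(3),φ(7)) = (5,7) ∈ E(G2) ✓
  (4,5) → (φ(4),φ(5)) = (1,6) ∈ E(G2) ✓
All 13 edges of G1 map to edges of G2, and |E(G1)| = |E(G2)| = 13, so φ is a bijection on edges as well as vertices. Hence G1 ≅ G2.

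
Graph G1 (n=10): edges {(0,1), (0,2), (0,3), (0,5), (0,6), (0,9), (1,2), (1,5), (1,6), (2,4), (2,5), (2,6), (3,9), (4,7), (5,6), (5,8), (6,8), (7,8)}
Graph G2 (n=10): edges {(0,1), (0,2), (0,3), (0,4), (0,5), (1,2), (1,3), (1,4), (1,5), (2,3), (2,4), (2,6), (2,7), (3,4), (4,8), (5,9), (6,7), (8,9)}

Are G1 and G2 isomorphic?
Yes, isomorphic

The graphs are isomorphic.
One valid mapping φ: V(G1) → V(G2): 0→2, 1→3, 2→4, 3→7, 4→8, 5→0, 6→1, 7→9, 8→5, 9→6

Verify φ preserves adjacency — for each edge of G1, its image is an edge of G2:
  (0,1) → (φ(0),φ(1)) = (2,3) ∈ E(G2) ✓
  (0,2) → (φ(0),φ(2)) = (2,4) ∈ E(G2) ✓
  (0,3) → (φ(0),φ(3)) = (2,7) ∈ E(G2) ✓
  (0,5) → (φ(0),φ(5)) = (0,2) ∈ E(G2) ✓
  (0,6) → (φ(0),φ(6)) = (1,2) ∈ E(G2) ✓
  (0,9) → (φ(0),φ(9)) = (2,6) ∈ E(G2) ✓
  (1,2) → (φ(1),φ(2)) = (3,4) ∈ E(G2) ✓
  (1,5) → (φ(1),φ(5)) = (0,3) ∈ E(G2) ✓
  (1,6) → (φ(1),φ(6)) = (1,3) ∈ E(G2) ✓
  (2,4) → (φ(2),φ(4)) = (4,8) ∈ E(G2) ✓
  (2,5) → (φ(2),φ(5)) = (0,4) ∈ E(G2) ✓
  (2,6) → (φ(2),φ(6)) = (1,4) ∈ E(G2) ✓
  (3,9) → (φ(3),φ(9)) = (6,7) ∈ E(G2) ✓
  (4,7) → (φ(4),φ(7)) = (8,9) ∈ E(G2) ✓
  (5,6) → (φ(5),φ(6)) = (0,1) ∈ E(G2) ✓
  (5,8) → (φ(5),φ(8)) = (0,5) ∈ E(G2) ✓
  (6,8) → (φ(6),φ(8)) = (1,5) ∈ E(G2) ✓
  (7,8) → (φ(7),φ(8)) = (5,9) ∈ E(G2) ✓
All 18 edges of G1 map to edges of G2, and |E(G1)| = |E(G2)| = 18, so φ is a bijection on edges as well as vertices. Hence G1 ≅ G2.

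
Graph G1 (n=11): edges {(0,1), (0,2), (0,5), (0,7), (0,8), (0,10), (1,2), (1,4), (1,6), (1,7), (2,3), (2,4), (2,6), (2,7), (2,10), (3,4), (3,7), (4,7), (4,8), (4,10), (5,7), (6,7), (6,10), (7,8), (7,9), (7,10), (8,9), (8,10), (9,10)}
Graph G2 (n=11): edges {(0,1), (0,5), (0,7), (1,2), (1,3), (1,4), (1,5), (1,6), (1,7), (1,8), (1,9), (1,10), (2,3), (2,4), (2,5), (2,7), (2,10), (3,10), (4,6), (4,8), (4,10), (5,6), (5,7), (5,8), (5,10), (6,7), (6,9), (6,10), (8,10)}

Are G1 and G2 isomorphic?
Yes, isomorphic

The graphs are isomorphic.
One valid mapping φ: V(G1) → V(G2): 0→6, 1→4, 2→10, 3→3, 4→2, 5→9, 6→8, 7→1, 8→7, 9→0, 10→5

Verify φ preserves adjacency — for each edge of G1, its image is an edge of G2:
  (0,1) → (φ(0),φ(1)) = (4,6) ∈ E(G2) ✓
  (0,2) → (φ(0),φ(2)) = (6,10) ∈ E(G2) ✓
  (0,5) → (φ(0),φ(5)) = (6,9) ∈ E(G2) ✓
  (0,7) → (φ(0),φ(7)) = (1,6) ∈ E(G2) ✓
  (0,8) → (φ(0),φ(8)) = (6,7) ∈ E(G2) ✓
  (0,10) → (φ(0),φ(10)) = (5,6) ∈ E(G2) ✓
  (1,2) → (φ(1),φ(2)) = (4,10) ∈ E(G2) ✓
  (1,4) → (φ(1),φ(4)) = (2,4) ∈ E(G2) ✓
  (1,6) → (φ(1),φ(6)) = (4,8) ∈ E(G2) ✓
  (1,7) → (φ(1),φ(7)) = (1,4) ∈ E(G2) ✓
  (2,3) → (φ(2),φ(3)) = (3,10) ∈ E(G2) ✓
  (2,4) → (φ(2),φ(4)) = (2,10) ∈ E(G2) ✓
  (2,6) → (φ(2),φ(6)) = (8,10) ∈ E(G2) ✓
  (2,7) → (φ(2),φ(7)) = (1,10) ∈ E(G2) ✓
  (2,10) → (φ(2),φ(10)) = (5,10) ∈ E(G2) ✓
  (3,4) → (φ(3),φ(4)) = (2,3) ∈ E(G2) ✓
  (3,7) → (φ(3),φ(7)) = (1,3) ∈ E(G2) ✓
  (4,7) → (φ(4),φ(7)) = (1,2) ∈ E(G2) ✓
  (4,8) → (φ(4),φ(8)) = (2,7) ∈ E(G2) ✓
  (4,10) → (φ(4),φ(10)) = (2,5) ∈ E(G2) ✓
  (5,7) → (φ(5),φ(7)) = (1,9) ∈ E(G2) ✓
  (6,7) → (φ(6),φ(7)) = (1,8) ∈ E(G2) ✓
  (6,10) → (φ(6),φ(10)) = (5,8) ∈ E(G2) ✓
  (7,8) → (φ(7),φ(8)) = (1,7) ∈ E(G2) ✓
  (7,9) → (φ(7),φ(9)) = (0,1) ∈ E(G2) ✓
  (7,10) → (φ(7),φ(10)) = (1,5) ∈ E(G2) ✓
  (8,9) → (φ(8),φ(9)) = (0,7) ∈ E(G2) ✓
  (8,10) → (φ(8),φ(10)) = (5,7) ∈ E(G2) ✓
  (9,10) → (φ(9),φ(10)) = (0,5) ∈ E(G2) ✓
All 29 edges of G1 map to edges of G2, and |E(G1)| = |E(G2)| = 29, so φ is a bijection on edges as well as vertices. Hence G1 ≅ G2.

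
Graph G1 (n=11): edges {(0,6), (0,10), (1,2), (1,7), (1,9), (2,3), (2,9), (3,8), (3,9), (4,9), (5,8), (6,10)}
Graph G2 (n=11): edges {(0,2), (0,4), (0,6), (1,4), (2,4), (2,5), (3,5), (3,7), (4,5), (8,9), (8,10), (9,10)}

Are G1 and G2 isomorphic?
Yes, isomorphic

The graphs are isomorphic.
One valid mapping φ: V(G1) → V(G2): 0→10, 1→0, 2→2, 3→5, 4→1, 5→7, 6→8, 7→6, 8→3, 9→4, 10→9

Verify φ preserves adjacency — for each edge of G1, its image is an edge of G2:
  (0,6) → (φ(0),φ(6)) = (8,10) ∈ E(G2) ✓
  (0,10) → (φ(0),φ(10)) = (9,10) ∈ E(G2) ✓
  (1,2) → (φ(1),φ(2)) = (0,2) ∈ E(G2) ✓
  (1,7) → (φ(1),φ(7)) = (0,6) ∈ E(G2) ✓
  (1,9) → (φ(1),φ(9)) = (0,4) ∈ E(G2) ✓
  (2,3) → (φ(2),φ(3)) = (2,5) ∈ E(G2) ✓
  (2,9) → (φ(2),φ(9)) = (2,4) ∈ E(G2) ✓
  (3,8) → (φ(3),φ(8)) = (3,5) ∈ E(G2) ✓
  (3,9) → (φ(3),φ(9)) = (4,5) ∈ E(G2) ✓
  (4,9) → (φ(4),φ(9)) = (1,4) ∈ E(G2) ✓
  (5,8) → (φ(5),φ(8)) = (3,7) ∈ E(G2) ✓
  (6,10) → (φ(6),φ(10)) = (8,9) ∈ E(G2) ✓
All 12 edges of G1 map to edges of G2, and |E(G1)| = |E(G2)| = 12, so φ is a bijection on edges as well as vertices. Hence G1 ≅ G2.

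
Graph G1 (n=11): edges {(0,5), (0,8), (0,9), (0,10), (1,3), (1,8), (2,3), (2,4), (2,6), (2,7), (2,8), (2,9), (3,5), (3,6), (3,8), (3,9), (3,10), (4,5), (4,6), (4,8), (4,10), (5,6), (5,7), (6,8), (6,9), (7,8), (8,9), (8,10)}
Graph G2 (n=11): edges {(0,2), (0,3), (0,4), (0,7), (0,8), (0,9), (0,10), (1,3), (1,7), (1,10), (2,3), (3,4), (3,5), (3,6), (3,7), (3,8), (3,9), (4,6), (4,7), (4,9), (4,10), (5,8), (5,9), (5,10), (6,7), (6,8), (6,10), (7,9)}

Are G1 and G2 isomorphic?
Yes, isomorphic

The graphs are isomorphic.
One valid mapping φ: V(G1) → V(G2): 0→5, 1→2, 2→7, 3→0, 4→6, 5→10, 6→4, 7→1, 8→3, 9→9, 10→8

Verify φ preserves adjacency — for each edge of G1, its image is an edge of G2:
  (0,5) → (φ(0),φ(5)) = (5,10) ∈ E(G2) ✓
  (0,8) → (φ(0),φ(8)) = (3,5) ∈ E(G2) ✓
  (0,9) → (φ(0),φ(9)) = (5,9) ∈ E(G2) ✓
  (0,10) → (φ(0),φ(10)) = (5,8) ∈ E(G2) ✓
  (1,3) → (φ(1),φ(3)) = (0,2) ∈ E(G2) ✓
  (1,8) → (φ(1),φ(8)) = (2,3) ∈ E(G2) ✓
  (2,3) → (φ(2),φ(3)) = (0,7) ∈ E(G2) ✓
  (2,4) → (φ(2),φ(4)) = (6,7) ∈ E(G2) ✓
  (2,6) → (φ(2),φ(6)) = (4,7) ∈ E(G2) ✓
  (2,7) → (φ(2),φ(7)) = (1,7) ∈ E(G2) ✓
  (2,8) → (φ(2),φ(8)) = (3,7) ∈ E(G2) ✓
  (2,9) → (φ(2),φ(9)) = (7,9) ∈ E(G2) ✓
  (3,5) → (φ(3),φ(5)) = (0,10) ∈ E(G2) ✓
  (3,6) → (φ(3),φ(6)) = (0,4) ∈ E(G2) ✓
  (3,8) → (φ(3),φ(8)) = (0,3) ∈ E(G2) ✓
  (3,9) → (φ(3),φ(9)) = (0,9) ∈ E(G2) ✓
  (3,10) → (φ(3),φ(10)) = (0,8) ∈ E(G2) ✓
  (4,5) → (φ(4),φ(5)) = (6,10) ∈ E(G2) ✓
  (4,6) → (φ(4),φ(6)) = (4,6) ∈ E(G2) ✓
  (4,8) → (φ(4),φ(8)) = (3,6) ∈ E(G2) ✓
  (4,10) → (φ(4),φ(10)) = (6,8) ∈ E(G2) ✓
  (5,6) → (φ(5),φ(6)) = (4,10) ∈ E(G2) ✓
  (5,7) → (φ(5),φ(7)) = (1,10) ∈ E(G2) ✓
  (6,8) → (φ(6),φ(8)) = (3,4) ∈ E(G2) ✓
  (6,9) → (φ(6),φ(9)) = (4,9) ∈ E(G2) ✓
  (7,8) → (φ(7),φ(8)) = (1,3) ∈ E(G2) ✓
  (8,9) → (φ(8),φ(9)) = (3,9) ∈ E(G2) ✓
  (8,10) → (φ(8),φ(10)) = (3,8) ∈ E(G2) ✓
All 28 edges of G1 map to edges of G2, and |E(G1)| = |E(G2)| = 28, so φ is a bijection on edges as well as vertices. Hence G1 ≅ G2.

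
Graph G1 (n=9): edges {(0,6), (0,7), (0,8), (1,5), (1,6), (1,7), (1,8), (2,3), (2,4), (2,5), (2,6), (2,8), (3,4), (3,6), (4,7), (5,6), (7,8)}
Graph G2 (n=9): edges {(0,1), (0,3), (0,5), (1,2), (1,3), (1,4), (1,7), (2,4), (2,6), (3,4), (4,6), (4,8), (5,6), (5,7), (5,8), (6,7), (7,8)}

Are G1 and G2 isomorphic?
Yes, isomorphic

The graphs are isomorphic.
One valid mapping φ: V(G1) → V(G2): 0→8, 1→6, 2→1, 3→3, 4→0, 5→2, 6→4, 7→5, 8→7

Verify φ preserves adjacency — for each edge of G1, its image is an edge of G2:
  (0,6) → (φ(0),φ(6)) = (4,8) ∈ E(G2) ✓
  (0,7) → (φ(0),φ(7)) = (5,8) ∈ E(G2) ✓
  (0,8) → (φ(0),φ(8)) = (7,8) ∈ E(G2) ✓
  (1,5) → (φ(1),φ(5)) = (2,6) ∈ E(G2) ✓
  (1,6) → (φ(1),φ(6)) = (4,6) ∈ E(G2) ✓
  (1,7) → (φ(1),φ(7)) = (5,6) ∈ E(G2) ✓
  (1,8) → (φ(1),φ(8)) = (6,7) ∈ E(G2) ✓
  (2,3) → (φ(2),φ(3)) = (1,3) ∈ E(G2) ✓
  (2,4) → (φ(2),φ(4)) = (0,1) ∈ E(G2) ✓
  (2,5) → (φ(2),φ(5)) = (1,2) ∈ E(G2) ✓
  (2,6) → (φ(2),φ(6)) = (1,4) ∈ E(G2) ✓
  (2,8) → (φ(2),φ(8)) = (1,7) ∈ E(G2) ✓
  (3,4) → (φ(3),φ(4)) = (0,3) ∈ E(G2) ✓
  (3,6) → (φ(3),φ(6)) = (3,4) ∈ E(G2) ✓
  (4,7) → (φ(4),φ(7)) = (0,5) ∈ E(G2) ✓
  (5,6) → (φ(5),φ(6)) = (2,4) ∈ E(G2) ✓
  (7,8) → (φ(7),φ(8)) = (5,7) ∈ E(G2) ✓
All 17 edges of G1 map to edges of G2, and |E(G1)| = |E(G2)| = 17, so φ is a bijection on edges as well as vertices. Hence G1 ≅ G2.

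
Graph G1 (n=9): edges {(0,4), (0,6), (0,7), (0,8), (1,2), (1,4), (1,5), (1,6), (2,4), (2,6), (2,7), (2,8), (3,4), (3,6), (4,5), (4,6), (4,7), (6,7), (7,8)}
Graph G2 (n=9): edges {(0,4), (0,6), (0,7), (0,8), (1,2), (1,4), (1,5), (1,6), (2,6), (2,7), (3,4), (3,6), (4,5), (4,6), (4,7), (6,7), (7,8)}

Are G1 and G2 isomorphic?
No, not isomorphic

The graphs are NOT isomorphic.

Counting edges: G1 has 19 edge(s); G2 has 17 edge(s).
Edge count is an isomorphism invariant (a bijection on vertices induces a bijection on edges), so differing edge counts rule out isomorphism.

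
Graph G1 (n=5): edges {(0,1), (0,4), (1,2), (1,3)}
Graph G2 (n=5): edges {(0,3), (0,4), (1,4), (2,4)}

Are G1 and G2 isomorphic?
Yes, isomorphic

The graphs are isomorphic.
One valid mapping φ: V(G1) → V(G2): 0→0, 1→4, 2→1, 3→2, 4→3

Verify φ preserves adjacency — for each edge of G1, its image is an edge of G2:
  (0,1) → (φ(0),φ(1)) = (0,4) ∈ E(G2) ✓
  (0,4) → (φ(0),φ(4)) = (0,3) ∈ E(G2) ✓
  (1,2) → (φ(1),φ(2)) = (1,4) ∈ E(G2) ✓
  (1,3) → (φ(1),φ(3)) = (2,4) ∈ E(G2) ✓
All 4 edges of G1 map to edges of G2, and |E(G1)| = |E(G2)| = 4, so φ is a bijection on edges as well as vertices. Hence G1 ≅ G2.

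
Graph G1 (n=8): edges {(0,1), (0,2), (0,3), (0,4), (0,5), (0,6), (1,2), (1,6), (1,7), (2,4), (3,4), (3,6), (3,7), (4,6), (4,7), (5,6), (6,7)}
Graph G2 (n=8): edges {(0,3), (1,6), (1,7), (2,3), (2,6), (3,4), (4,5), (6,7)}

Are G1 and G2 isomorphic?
No, not isomorphic

The graphs are NOT isomorphic.

Counting triangles (3-cliques): G1 has 12, G2 has 1.
Triangle count is an isomorphism invariant, so differing triangle counts rule out isomorphism.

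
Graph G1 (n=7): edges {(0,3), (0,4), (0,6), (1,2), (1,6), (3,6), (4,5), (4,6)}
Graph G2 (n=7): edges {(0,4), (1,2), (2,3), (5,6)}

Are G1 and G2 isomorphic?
No, not isomorphic

The graphs are NOT isomorphic.

Counting triangles (3-cliques): G1 has 2, G2 has 0.
Triangle count is an isomorphism invariant, so differing triangle counts rule out isomorphism.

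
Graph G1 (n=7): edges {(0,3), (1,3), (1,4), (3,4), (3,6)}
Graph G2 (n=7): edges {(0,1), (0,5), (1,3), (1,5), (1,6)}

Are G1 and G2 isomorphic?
Yes, isomorphic

The graphs are isomorphic.
One valid mapping φ: V(G1) → V(G2): 0→6, 1→5, 2→2, 3→1, 4→0, 5→4, 6→3

Verify φ preserves adjacency — for each edge of G1, its image is an edge of G2:
  (0,3) → (φ(0),φ(3)) = (1,6) ∈ E(G2) ✓
  (1,3) → (φ(1),φ(3)) = (1,5) ∈ E(G2) ✓
  (1,4) → (φ(1),φ(4)) = (0,5) ∈ E(G2) ✓
  (3,4) → (φ(3),φ(4)) = (0,1) ∈ E(G2) ✓
  (3,6) → (φ(3),φ(6)) = (1,3) ∈ E(G2) ✓
All 5 edges of G1 map to edges of G2, and |E(G1)| = |E(G2)| = 5, so φ is a bijection on edges as well as vertices. Hence G1 ≅ G2.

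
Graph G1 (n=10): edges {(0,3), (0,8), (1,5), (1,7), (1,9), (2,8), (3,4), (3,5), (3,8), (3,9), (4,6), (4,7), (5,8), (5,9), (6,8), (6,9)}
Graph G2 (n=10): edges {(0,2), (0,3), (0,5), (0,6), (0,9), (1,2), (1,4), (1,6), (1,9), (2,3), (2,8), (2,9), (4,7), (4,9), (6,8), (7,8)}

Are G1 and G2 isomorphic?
Yes, isomorphic

The graphs are isomorphic.
One valid mapping φ: V(G1) → V(G2): 0→3, 1→4, 2→5, 3→2, 4→8, 5→9, 6→6, 7→7, 8→0, 9→1

Verify φ preserves adjacency — for each edge of G1, its image is an edge of G2:
  (0,3) → (φ(0),φ(3)) = (2,3) ∈ E(G2) ✓
  (0,8) → (φ(0),φ(8)) = (0,3) ∈ E(G2) ✓
  (1,5) → (φ(1),φ(5)) = (4,9) ∈ E(G2) ✓
  (1,7) → (φ(1),φ(7)) = (4,7) ∈ E(G2) ✓
  (1,9) → (φ(1),φ(9)) = (1,4) ∈ E(G2) ✓
  (2,8) → (φ(2),φ(8)) = (0,5) ∈ E(G2) ✓
  (3,4) → (φ(3),φ(4)) = (2,8) ∈ E(G2) ✓
  (3,5) → (φ(3),φ(5)) = (2,9) ∈ E(G2) ✓
  (3,8) → (φ(3),φ(8)) = (0,2) ∈ E(G2) ✓
  (3,9) → (φ(3),φ(9)) = (1,2) ∈ E(G2) ✓
  (4,6) → (φ(4),φ(6)) = (6,8) ∈ E(G2) ✓
  (4,7) → (φ(4),φ(7)) = (7,8) ∈ E(G2) ✓
  (5,8) → (φ(5),φ(8)) = (0,9) ∈ E(G2) ✓
  (5,9) → (φ(5),φ(9)) = (1,9) ∈ E(G2) ✓
  (6,8) → (φ(6),φ(8)) = (0,6) ∈ E(G2) ✓
  (6,9) → (φ(6),φ(9)) = (1,6) ∈ E(G2) ✓
All 16 edges of G1 map to edges of G2, and |E(G1)| = |E(G2)| = 16, so φ is a bijection on edges as well as vertices. Hence G1 ≅ G2.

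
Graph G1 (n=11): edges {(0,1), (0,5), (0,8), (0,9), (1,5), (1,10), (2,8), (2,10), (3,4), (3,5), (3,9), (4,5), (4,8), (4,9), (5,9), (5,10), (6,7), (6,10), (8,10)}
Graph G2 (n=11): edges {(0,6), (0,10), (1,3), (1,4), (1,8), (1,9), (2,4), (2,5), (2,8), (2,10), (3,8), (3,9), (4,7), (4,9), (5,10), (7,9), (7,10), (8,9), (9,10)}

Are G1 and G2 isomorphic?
Yes, isomorphic

The graphs are isomorphic.
One valid mapping φ: V(G1) → V(G2): 0→4, 1→7, 2→5, 3→3, 4→8, 5→9, 6→0, 7→6, 8→2, 9→1, 10→10

Verify φ preserves adjacency — for each edge of G1, its image is an edge of G2:
  (0,1) → (φ(0),φ(1)) = (4,7) ∈ E(G2) ✓
  (0,5) → (φ(0),φ(5)) = (4,9) ∈ E(G2) ✓
  (0,8) → (φ(0),φ(8)) = (2,4) ∈ E(G2) ✓
  (0,9) → (φ(0),φ(9)) = (1,4) ∈ E(G2) ✓
  (1,5) → (φ(1),φ(5)) = (7,9) ∈ E(G2) ✓
  (1,10) → (φ(1),φ(10)) = (7,10) ∈ E(G2) ✓
  (2,8) → (φ(2),φ(8)) = (2,5) ∈ E(G2) ✓
  (2,10) → (φ(2),φ(10)) = (5,10) ∈ E(G2) ✓
  (3,4) → (φ(3),φ(4)) = (3,8) ∈ E(G2) ✓
  (3,5) → (φ(3),φ(5)) = (3,9) ∈ E(G2) ✓
  (3,9) → (φ(3),φ(9)) = (1,3) ∈ E(G2) ✓
  (4,5) → (φ(4),φ(5)) = (8,9) ∈ E(G2) ✓
  (4,8) → (φ(4),φ(8)) = (2,8) ∈ E(G2) ✓
  (4,9) → (φ(4),φ(9)) = (1,8) ∈ E(G2) ✓
  (5,9) → (φ(5),φ(9)) = (1,9) ∈ E(G2) ✓
  (5,10) → (φ(5),φ(10)) = (9,10) ∈ E(G2) ✓
  (6,7) → (φ(6),φ(7)) = (0,6) ∈ E(G2) ✓
  (6,10) → (φ(6),φ(10)) = (0,10) ∈ E(G2) ✓
  (8,10) → (φ(8),φ(10)) = (2,10) ∈ E(G2) ✓
All 19 edges of G1 map to edges of G2, and |E(G1)| = |E(G2)| = 19, so φ is a bijection on edges as well as vertices. Hence G1 ≅ G2.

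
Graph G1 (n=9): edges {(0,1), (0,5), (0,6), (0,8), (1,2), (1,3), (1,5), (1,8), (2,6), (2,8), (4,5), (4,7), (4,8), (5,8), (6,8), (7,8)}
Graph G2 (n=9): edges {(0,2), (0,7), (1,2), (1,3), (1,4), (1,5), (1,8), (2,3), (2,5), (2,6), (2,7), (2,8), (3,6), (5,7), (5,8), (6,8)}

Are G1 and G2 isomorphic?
Yes, isomorphic

The graphs are isomorphic.
One valid mapping φ: V(G1) → V(G2): 0→8, 1→1, 2→3, 3→4, 4→7, 5→5, 6→6, 7→0, 8→2

Verify φ preserves adjacency — for each edge of G1, its image is an edge of G2:
  (0,1) → (φ(0),φ(1)) = (1,8) ∈ E(G2) ✓
  (0,5) → (φ(0),φ(5)) = (5,8) ∈ E(G2) ✓
  (0,6) → (φ(0),φ(6)) = (6,8) ∈ E(G2) ✓
  (0,8) → (φ(0),φ(8)) = (2,8) ∈ E(G2) ✓
  (1,2) → (φ(1),φ(2)) = (1,3) ∈ E(G2) ✓
  (1,3) → (φ(1),φ(3)) = (1,4) ∈ E(G2) ✓
  (1,5) → (φ(1),φ(5)) = (1,5) ∈ E(G2) ✓
  (1,8) → (φ(1),φ(8)) = (1,2) ∈ E(G2) ✓
  (2,6) → (φ(2),φ(6)) = (3,6) ∈ E(G2) ✓
  (2,8) → (φ(2),φ(8)) = (2,3) ∈ E(G2) ✓
  (4,5) → (φ(4),φ(5)) = (5,7) ∈ E(G2) ✓
  (4,7) → (φ(4),φ(7)) = (0,7) ∈ E(G2) ✓
  (4,8) → (φ(4),φ(8)) = (2,7) ∈ E(G2) ✓
  (5,8) → (φ(5),φ(8)) = (2,5) ∈ E(G2) ✓
  (6,8) → (φ(6),φ(8)) = (2,6) ∈ E(G2) ✓
  (7,8) → (φ(7),φ(8)) = (0,2) ∈ E(G2) ✓
All 16 edges of G1 map to edges of G2, and |E(G1)| = |E(G2)| = 16, so φ is a bijection on edges as well as vertices. Hence G1 ≅ G2.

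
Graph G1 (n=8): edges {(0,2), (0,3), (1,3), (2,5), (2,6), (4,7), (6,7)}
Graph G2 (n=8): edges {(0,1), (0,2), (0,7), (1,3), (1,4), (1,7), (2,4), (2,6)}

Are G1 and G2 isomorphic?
No, not isomorphic

The graphs are NOT isomorphic.

Connected components of G1: 1 component(s) with vertex sets [[0, 1, 2, 3, 4, 5, 6, 7]], sizes [8].
Connected components of G2: 2 component(s) with vertex sets [[5], [0, 1, 2, 3, 4, 6, 7]], sizes [1, 7].
The number of connected components (and the multiset of component sizes) is an isomorphism invariant — an isomorphism maps each component of G1 bijectively onto a component of G2. Since G1 has 1 component(s) and G2 has 2, they cannot be isomorphic.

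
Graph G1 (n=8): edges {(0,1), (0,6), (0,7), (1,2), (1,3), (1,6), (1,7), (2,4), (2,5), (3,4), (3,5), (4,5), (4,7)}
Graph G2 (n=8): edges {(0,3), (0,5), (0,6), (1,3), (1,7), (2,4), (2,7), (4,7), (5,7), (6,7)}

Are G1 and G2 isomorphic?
No, not isomorphic

The graphs are NOT isomorphic.

Degrees in G1: deg(0)=3, deg(1)=5, deg(2)=3, deg(3)=3, deg(4)=4, deg(5)=3, deg(6)=2, deg(7)=3.
Sorted degree sequence of G1: [5, 4, 3, 3, 3, 3, 3, 2].
Degrees in G2: deg(0)=3, deg(1)=2, deg(2)=2, deg(3)=2, deg(4)=2, deg(5)=2, deg(6)=2, deg(7)=5.
Sorted degree sequence of G2: [5, 3, 2, 2, 2, 2, 2, 2].
The (sorted) degree sequence is an isomorphism invariant, so since G1 and G2 have different degree sequences they cannot be isomorphic.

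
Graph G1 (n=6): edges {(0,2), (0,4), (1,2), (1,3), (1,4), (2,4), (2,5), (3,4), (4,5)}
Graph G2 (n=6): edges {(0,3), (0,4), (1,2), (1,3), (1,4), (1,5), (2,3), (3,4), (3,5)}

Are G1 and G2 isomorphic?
Yes, isomorphic

The graphs are isomorphic.
One valid mapping φ: V(G1) → V(G2): 0→2, 1→4, 2→1, 3→0, 4→3, 5→5

Verify φ preserves adjacency — for each edge of G1, its image is an edge of G2:
  (0,2) → (φ(0),φ(2)) = (1,2) ∈ E(G2) ✓
  (0,4) → (φ(0),φ(4)) = (2,3) ∈ E(G2) ✓
  (1,2) → (φ(1),φ(2)) = (1,4) ∈ E(G2) ✓
  (1,3) → (φ(1),φ(3)) = (0,4) ∈ E(G2) ✓
  (1,4) → (φ(1),φ(4)) = (3,4) ∈ E(G2) ✓
  (2,4) → (φ(2),φ(4)) = (1,3) ∈ E(G2) ✓
  (2,5) → (φ(2),φ(5)) = (1,5) ∈ E(G2) ✓
  (3,4) → (φ(3),φ(4)) = (0,3) ∈ E(G2) ✓
  (4,5) → (φ(4),φ(5)) = (3,5) ∈ E(G2) ✓
All 9 edges of G1 map to edges of G2, and |E(G1)| = |E(G2)| = 9, so φ is a bijection on edges as well as vertices. Hence G1 ≅ G2.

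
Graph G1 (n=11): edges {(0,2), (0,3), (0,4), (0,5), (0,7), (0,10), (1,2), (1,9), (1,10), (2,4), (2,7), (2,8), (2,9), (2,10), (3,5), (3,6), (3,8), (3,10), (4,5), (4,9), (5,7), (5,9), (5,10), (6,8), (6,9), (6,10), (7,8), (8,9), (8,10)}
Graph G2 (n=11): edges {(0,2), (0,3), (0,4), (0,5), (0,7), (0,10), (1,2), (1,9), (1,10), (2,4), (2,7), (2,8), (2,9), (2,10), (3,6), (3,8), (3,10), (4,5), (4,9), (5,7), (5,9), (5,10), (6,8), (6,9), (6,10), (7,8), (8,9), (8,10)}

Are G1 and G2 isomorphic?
No, not isomorphic

The graphs are NOT isomorphic.

Counting edges: G1 has 29 edge(s); G2 has 28 edge(s).
Edge count is an isomorphism invariant (a bijection on vertices induces a bijection on edges), so differing edge counts rule out isomorphism.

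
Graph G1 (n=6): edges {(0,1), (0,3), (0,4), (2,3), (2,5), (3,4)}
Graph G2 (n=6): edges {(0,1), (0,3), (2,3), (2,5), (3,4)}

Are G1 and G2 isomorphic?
No, not isomorphic

The graphs are NOT isomorphic.

Counting edges: G1 has 6 edge(s); G2 has 5 edge(s).
Edge count is an isomorphism invariant (a bijection on vertices induces a bijection on edges), so differing edge counts rule out isomorphism.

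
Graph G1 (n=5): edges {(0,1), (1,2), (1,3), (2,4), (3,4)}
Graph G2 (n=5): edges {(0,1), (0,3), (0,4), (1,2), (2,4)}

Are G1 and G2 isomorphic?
Yes, isomorphic

The graphs are isomorphic.
One valid mapping φ: V(G1) → V(G2): 0→3, 1→0, 2→1, 3→4, 4→2

Verify φ preserves adjacency — for each edge of G1, its image is an edge of G2:
  (0,1) → (φ(0),φ(1)) = (0,3) ∈ E(G2) ✓
  (1,2) → (φ(1),φ(2)) = (0,1) ∈ E(G2) ✓
  (1,3) → (φ(1),φ(3)) = (0,4) ∈ E(G2) ✓
  (2,4) → (φ(2),φ(4)) = (1,2) ∈ E(G2) ✓
  (3,4) → (φ(3),φ(4)) = (2,4) ∈ E(G2) ✓
All 5 edges of G1 map to edges of G2, and |E(G1)| = |E(G2)| = 5, so φ is a bijection on edges as well as vertices. Hence G1 ≅ G2.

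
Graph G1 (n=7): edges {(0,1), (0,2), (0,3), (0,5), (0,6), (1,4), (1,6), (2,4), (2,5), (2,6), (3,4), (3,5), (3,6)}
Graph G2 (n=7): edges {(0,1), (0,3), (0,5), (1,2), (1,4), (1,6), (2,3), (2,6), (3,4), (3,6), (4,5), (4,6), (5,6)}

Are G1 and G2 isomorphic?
Yes, isomorphic

The graphs are isomorphic.
One valid mapping φ: V(G1) → V(G2): 0→6, 1→5, 2→3, 3→1, 4→0, 5→2, 6→4

Verify φ preserves adjacency — for each edge of G1, its image is an edge of G2:
  (0,1) → (φ(0),φ(1)) = (5,6) ∈ E(G2) ✓
  (0,2) → (φ(0),φ(2)) = (3,6) ∈ E(G2) ✓
  (0,3) → (φ(0),φ(3)) = (1,6) ∈ E(G2) ✓
  (0,5) → (φ(0),φ(5)) = (2,6) ∈ E(G2) ✓
  (0,6) → (φ(0),φ(6)) = (4,6) ∈ E(G2) ✓
  (1,4) → (φ(1),φ(4)) = (0,5) ∈ E(G2) ✓
  (1,6) → (φ(1),φ(6)) = (4,5) ∈ E(G2) ✓
  (2,4) → (φ(2),φ(4)) = (0,3) ∈ E(G2) ✓
  (2,5) → (φ(2),φ(5)) = (2,3) ∈ E(G2) ✓
  (2,6) → (φ(2),φ(6)) = (3,4) ∈ E(G2) ✓
  (3,4) → (φ(3),φ(4)) = (0,1) ∈ E(G2) ✓
  (3,5) → (φ(3),φ(5)) = (1,2) ∈ E(G2) ✓
  (3,6) → (φ(3),φ(6)) = (1,4) ∈ E(G2) ✓
All 13 edges of G1 map to edges of G2, and |E(G1)| = |E(G2)| = 13, so φ is a bijection on edges as well as vertices. Hence G1 ≅ G2.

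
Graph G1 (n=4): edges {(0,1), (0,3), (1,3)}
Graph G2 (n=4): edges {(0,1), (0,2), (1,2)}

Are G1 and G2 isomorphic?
Yes, isomorphic

The graphs are isomorphic.
One valid mapping φ: V(G1) → V(G2): 0→0, 1→2, 2→3, 3→1

Verify φ preserves adjacency — for each edge of G1, its image is an edge of G2:
  (0,1) → (φ(0),φ(1)) = (0,2) ∈ E(G2) ✓
  (0,3) → (φ(0),φ(3)) = (0,1) ∈ E(G2) ✓
  (1,3) → (φ(1),φ(3)) = (1,2) ∈ E(G2) ✓
All 3 edges of G1 map to edges of G2, and |E(G1)| = |E(G2)| = 3, so φ is a bijection on edges as well as vertices. Hence G1 ≅ G2.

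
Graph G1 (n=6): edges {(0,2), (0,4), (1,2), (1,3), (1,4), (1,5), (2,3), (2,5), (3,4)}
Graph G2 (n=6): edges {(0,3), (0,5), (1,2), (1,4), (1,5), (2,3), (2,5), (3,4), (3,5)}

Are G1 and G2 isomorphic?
Yes, isomorphic

The graphs are isomorphic.
One valid mapping φ: V(G1) → V(G2): 0→4, 1→5, 2→3, 3→2, 4→1, 5→0

Verify φ preserves adjacency — for each edge of G1, its image is an edge of G2:
  (0,2) → (φ(0),φ(2)) = (3,4) ∈ E(G2) ✓
  (0,4) → (φ(0),φ(4)) = (1,4) ∈ E(G2) ✓
  (1,2) → (φ(1),φ(2)) = (3,5) ∈ E(G2) ✓
  (1,3) → (φ(1),φ(3)) = (2,5) ∈ E(G2) ✓
  (1,4) → (φ(1),φ(4)) = (1,5) ∈ E(G2) ✓
  (1,5) → (φ(1),φ(5)) = (0,5) ∈ E(G2) ✓
  (2,3) → (φ(2),φ(3)) = (2,3) ∈ E(G2) ✓
  (2,5) → (φ(2),φ(5)) = (0,3) ∈ E(G2) ✓
  (3,4) → (φ(3),φ(4)) = (1,2) ∈ E(G2) ✓
All 9 edges of G1 map to edges of G2, and |E(G1)| = |E(G2)| = 9, so φ is a bijection on edges as well as vertices. Hence G1 ≅ G2.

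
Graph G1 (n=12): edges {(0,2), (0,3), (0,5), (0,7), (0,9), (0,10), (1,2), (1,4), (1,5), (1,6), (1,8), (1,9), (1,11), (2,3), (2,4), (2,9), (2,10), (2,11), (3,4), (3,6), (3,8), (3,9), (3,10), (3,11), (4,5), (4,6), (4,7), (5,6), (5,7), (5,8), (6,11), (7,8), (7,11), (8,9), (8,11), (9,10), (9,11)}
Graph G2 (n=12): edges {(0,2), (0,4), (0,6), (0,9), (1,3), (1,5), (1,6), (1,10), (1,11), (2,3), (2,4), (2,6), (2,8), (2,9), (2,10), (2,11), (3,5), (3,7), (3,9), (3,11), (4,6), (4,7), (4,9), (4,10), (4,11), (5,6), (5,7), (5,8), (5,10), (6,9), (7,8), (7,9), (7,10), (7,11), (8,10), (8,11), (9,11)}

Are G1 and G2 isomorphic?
Yes, isomorphic

The graphs are isomorphic.
One valid mapping φ: V(G1) → V(G2): 0→6, 1→7, 2→4, 3→2, 4→10, 5→5, 6→8, 7→1, 8→3, 9→9, 10→0, 11→11

Verify φ preserves adjacency — for each edge of G1, its image is an edge of G2:
  (0,2) → (φ(0),φ(2)) = (4,6) ∈ E(G2) ✓
  (0,3) → (φ(0),φ(3)) = (2,6) ∈ E(G2) ✓
  (0,5) → (φ(0),φ(5)) = (5,6) ∈ E(G2) ✓
  (0,7) → (φ(0),φ(7)) = (1,6) ∈ E(G2) ✓
  (0,9) → (φ(0),φ(9)) = (6,9) ∈ E(G2) ✓
  (0,10) → (φ(0),φ(10)) = (0,6) ∈ E(G2) ✓
  (1,2) → (φ(1),φ(2)) = (4,7) ∈ E(G2) ✓
  (1,4) → (φ(1),φ(4)) = (7,10) ∈ E(G2) ✓
  (1,5) → (φ(1),φ(5)) = (5,7) ∈ E(G2) ✓
  (1,6) → (φ(1),φ(6)) = (7,8) ∈ E(G2) ✓
  (1,8) → (φ(1),φ(8)) = (3,7) ∈ E(G2) ✓
  (1,9) → (φ(1),φ(9)) = (7,9) ∈ E(G2) ✓
  (1,11) → (φ(1),φ(11)) = (7,11) ∈ E(G2) ✓
  (2,3) → (φ(2),φ(3)) = (2,4) ∈ E(G2) ✓
  (2,4) → (φ(2),φ(4)) = (4,10) ∈ E(G2) ✓
  (2,9) → (φ(2),φ(9)) = (4,9) ∈ E(G2) ✓
  (2,10) → (φ(2),φ(10)) = (0,4) ∈ E(G2) ✓
  (2,11) → (φ(2),φ(11)) = (4,11) ∈ E(G2) ✓
  (3,4) → (φ(3),φ(4)) = (2,10) ∈ E(G2) ✓
  (3,6) → (φ(3),φ(6)) = (2,8) ∈ E(G2) ✓
  (3,8) → (φ(3),φ(8)) = (2,3) ∈ E(G2) ✓
  (3,9) → (φ(3),φ(9)) = (2,9) ∈ E(G2) ✓
  (3,10) → (φ(3),φ(10)) = (0,2) ∈ E(G2) ✓
  (3,11) → (φ(3),φ(11)) = (2,11) ∈ E(G2) ✓
  (4,5) → (φ(4),φ(5)) = (5,10) ∈ E(G2) ✓
  (4,6) → (φ(4),φ(6)) = (8,10) ∈ E(G2) ✓
  (4,7) → (φ(4),φ(7)) = (1,10) ∈ E(G2) ✓
  (5,6) → (φ(5),φ(6)) = (5,8) ∈ E(G2) ✓
  (5,7) → (φ(5),φ(7)) = (1,5) ∈ E(G2) ✓
  (5,8) → (φ(5),φ(8)) = (3,5) ∈ E(G2) ✓
  (6,11) → (φ(6),φ(11)) = (8,11) ∈ E(G2) ✓
  (7,8) → (φ(7),φ(8)) = (1,3) ∈ E(G2) ✓
  (7,11) → (φ(7),φ(11)) = (1,11) ∈ E(G2) ✓
  (8,9) → (φ(8),φ(9)) = (3,9) ∈ E(G2) ✓
  (8,11) → (φ(8),φ(11)) = (3,11) ∈ E(G2) ✓
  (9,10) → (φ(9),φ(10)) = (0,9) ∈ E(G2) ✓
  (9,11) → (φ(9),φ(11)) = (9,11) ∈ E(G2) ✓
All 37 edges of G1 map to edges of G2, and |E(G1)| = |E(G2)| = 37, so φ is a bijection on edges as well as vertices. Hence G1 ≅ G2.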